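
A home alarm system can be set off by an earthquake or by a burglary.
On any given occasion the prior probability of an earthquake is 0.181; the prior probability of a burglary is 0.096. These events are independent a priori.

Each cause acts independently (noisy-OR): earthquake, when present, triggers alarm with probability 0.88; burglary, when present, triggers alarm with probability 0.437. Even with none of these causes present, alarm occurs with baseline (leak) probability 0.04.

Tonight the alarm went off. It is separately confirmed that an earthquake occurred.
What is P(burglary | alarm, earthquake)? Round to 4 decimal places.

P(burglary | alarm, earthquake) ≈ 0.1009

Under noisy-OR, P(alarm | causes) = 1 − (1−0.04)·∏(1−qᵢ) over the active causes.
P(alarm | earthquake) = 0.8848*0.904 + 0.935142*0.096 = 0.799859 + 0.089774 = 0.889633
Of this, 0.089774 comes from 0.935142*0.096 (the burglary=true cases).
So P(burglary | alarm, earthquake) = 0.089774/0.889633 ≈ 0.1009.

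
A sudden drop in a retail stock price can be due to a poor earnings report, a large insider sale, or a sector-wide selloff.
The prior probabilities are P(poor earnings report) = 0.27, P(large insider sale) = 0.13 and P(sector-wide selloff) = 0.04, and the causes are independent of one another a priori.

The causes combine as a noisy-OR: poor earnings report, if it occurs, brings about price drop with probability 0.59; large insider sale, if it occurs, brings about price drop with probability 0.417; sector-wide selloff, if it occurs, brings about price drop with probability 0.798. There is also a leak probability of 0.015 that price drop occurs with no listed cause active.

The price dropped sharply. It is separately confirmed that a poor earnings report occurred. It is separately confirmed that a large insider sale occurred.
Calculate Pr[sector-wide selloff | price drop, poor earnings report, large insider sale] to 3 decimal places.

Pr[sector-wide selloff | price drop, poor earnings report, large insider sale] ≈ 0.049

Under noisy-OR, P(price drop | causes) = 1 − (1−0.015)·∏(1−qᵢ) over the active causes.
Enumerate both values of sector-wide selloff and weight by the priors:
  P(price drop | poor earnings report, large insider sale) = 0.764555·0.96 + 0.95244·0.04
        = 0.733973 + 0.038098 = 0.772071
The terms with sector-wide selloff present sum to 0.038098, so
  P(sector-wide selloff | price drop, poor earnings report, large insider sale) = 0.038098 / 0.772071 ≈ 0.049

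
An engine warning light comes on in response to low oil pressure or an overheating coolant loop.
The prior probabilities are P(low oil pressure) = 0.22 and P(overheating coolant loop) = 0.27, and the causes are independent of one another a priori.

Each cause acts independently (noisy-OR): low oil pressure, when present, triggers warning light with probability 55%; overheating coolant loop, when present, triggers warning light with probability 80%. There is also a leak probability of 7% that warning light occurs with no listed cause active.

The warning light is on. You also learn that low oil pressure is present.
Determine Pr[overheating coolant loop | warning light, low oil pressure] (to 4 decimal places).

Pr[overheating coolant loop | warning light, low oil pressure] ≈ 0.3682

Under noisy-OR, P(warning light | causes) = 1 − (1−0.07)·∏(1−qᵢ) over the active causes.
Numerator (weight on configurations with overheating coolant loop): 0.9163·0.27 = 0.247401
Denominator P(warning light | low oil pressure): 0.5815·0.73 + 0.9163·0.27 = 0.671896
P(overheating coolant loop | warning light, low oil pressure) = 0.247401/0.671896 ≈ 0.3682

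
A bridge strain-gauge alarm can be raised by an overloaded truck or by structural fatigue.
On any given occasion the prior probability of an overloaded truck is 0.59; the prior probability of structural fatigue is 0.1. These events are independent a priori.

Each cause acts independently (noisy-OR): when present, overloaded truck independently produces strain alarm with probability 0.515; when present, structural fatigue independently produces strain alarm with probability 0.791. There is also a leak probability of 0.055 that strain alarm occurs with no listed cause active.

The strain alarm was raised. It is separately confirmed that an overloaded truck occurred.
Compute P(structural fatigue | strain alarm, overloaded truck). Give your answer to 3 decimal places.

P(structural fatigue | strain alarm, overloaded truck) ≈ 0.156

Under noisy-OR, P(strain alarm | causes) = 1 − (1−0.055)·∏(1−qᵢ) over the active causes.
P(strain alarm | overloaded truck) = 0.541675*0.9 + 0.90421*0.1 = 0.487508 + 0.090421 = 0.577929
Restricting to configurations with structural fatigue present: 0.90421*0.1 = 0.090421.
So P(structural fatigue | strain alarm, overloaded truck) = 0.090421/0.577929 ≈ 0.156.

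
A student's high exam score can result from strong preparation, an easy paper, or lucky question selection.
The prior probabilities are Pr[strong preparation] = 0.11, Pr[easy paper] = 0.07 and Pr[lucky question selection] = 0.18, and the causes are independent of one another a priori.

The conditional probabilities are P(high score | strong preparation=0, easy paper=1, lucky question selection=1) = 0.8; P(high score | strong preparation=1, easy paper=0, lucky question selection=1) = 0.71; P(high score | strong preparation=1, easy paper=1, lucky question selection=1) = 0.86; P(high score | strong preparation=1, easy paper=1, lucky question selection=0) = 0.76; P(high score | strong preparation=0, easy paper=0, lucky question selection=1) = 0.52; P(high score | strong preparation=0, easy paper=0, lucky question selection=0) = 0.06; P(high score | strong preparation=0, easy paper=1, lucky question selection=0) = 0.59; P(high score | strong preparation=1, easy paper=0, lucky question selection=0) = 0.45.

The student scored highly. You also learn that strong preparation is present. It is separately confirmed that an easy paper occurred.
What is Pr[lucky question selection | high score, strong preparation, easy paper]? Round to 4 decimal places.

Pr[lucky question selection | high score, strong preparation, easy paper] ≈ 0.1990

By total probability over both values of lucky question selection:
  P(high score | strong preparation, easy paper) = 0.76*0.82 + 0.86*0.18
        = 0.623200 + 0.154800 = 0.778000
Keeping only the lucky question selection-present terms gives 0.154800, so
  P(lucky question selection | high score, strong preparation, easy paper) = 0.154800 / 0.778000 ≈ 0.1990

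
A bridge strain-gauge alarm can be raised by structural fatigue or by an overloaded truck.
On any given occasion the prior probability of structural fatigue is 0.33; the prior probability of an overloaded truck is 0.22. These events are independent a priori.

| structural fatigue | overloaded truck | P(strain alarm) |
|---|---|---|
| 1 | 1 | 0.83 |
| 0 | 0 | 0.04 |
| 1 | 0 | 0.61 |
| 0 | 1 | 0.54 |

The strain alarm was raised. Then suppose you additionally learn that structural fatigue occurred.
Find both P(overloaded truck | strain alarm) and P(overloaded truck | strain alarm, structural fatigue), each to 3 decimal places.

P(strain alarm) = 0.04×0.67×0.78 + 0.54×0.67×0.22 + 0.61×0.33×0.78 + 0.83×0.33×0.22 = 0.020904 + 0.079596 + 0.157014 + 0.060258 = 0.317772
Of this, 0.139854 comes from 0.079596 + 0.060258 (the overloaded truck=true cases).
Hence the posterior is 0.139854/0.317772 ≈ 0.440.

With the extra evidence:
By total probability over both values of overloaded truck:
  P(strain alarm | structural fatigue) = 0.61*0.78 + 0.83*0.22
        = 0.475800 + 0.182600 = 0.658400
Configurations with overloaded truck contribute 0.182600, so
  P(overloaded truck | strain alarm, structural fatigue) = 0.182600 / 0.658400 ≈ 0.277
— structural fatigue explains away the evidence for overloaded truck.

P(overloaded truck | strain alarm) ≈ 0.440; P(overloaded truck | strain alarm, structural fatigue) ≈ 0.277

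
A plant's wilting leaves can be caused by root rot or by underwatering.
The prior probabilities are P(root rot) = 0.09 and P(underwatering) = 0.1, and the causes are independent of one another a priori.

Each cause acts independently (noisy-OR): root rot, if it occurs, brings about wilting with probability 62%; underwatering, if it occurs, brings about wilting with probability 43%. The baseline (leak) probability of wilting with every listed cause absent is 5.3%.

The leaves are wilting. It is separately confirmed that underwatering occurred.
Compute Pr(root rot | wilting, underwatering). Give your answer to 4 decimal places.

Pr(root rot | wilting, underwatering) ≈ 0.1459

Under noisy-OR, P(wilting | causes) = 1 − (1−0.053)·∏(1−qᵢ) over the active causes.
P(wilting | underwatering) = 0.46021·0.91 + 0.79488·0.09 = 0.418791 + 0.071539 = 0.490330
The root rot-present share is 0.79488·0.09 = 0.071539.
So P(root rot | wilting, underwatering) = 0.071539/0.490330 ≈ 0.1459.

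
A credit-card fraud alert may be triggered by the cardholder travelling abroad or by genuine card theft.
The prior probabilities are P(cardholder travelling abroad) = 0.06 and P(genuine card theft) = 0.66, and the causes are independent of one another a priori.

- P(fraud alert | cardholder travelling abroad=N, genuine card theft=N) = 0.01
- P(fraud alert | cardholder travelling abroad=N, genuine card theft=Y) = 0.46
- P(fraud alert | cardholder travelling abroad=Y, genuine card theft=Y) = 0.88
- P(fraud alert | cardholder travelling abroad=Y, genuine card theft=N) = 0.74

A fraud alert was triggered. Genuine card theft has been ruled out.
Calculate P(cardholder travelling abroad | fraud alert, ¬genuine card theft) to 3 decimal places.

Numerator (weight on configurations with cardholder travelling abroad): 0.74*0.06 = 0.044400
The normalizing constant is 0.01*0.94 + 0.74*0.06 = 0.053800
P(cardholder travelling abroad | fraud alert, ¬genuine card theft) = 0.044400/0.053800 ≈ 0.825

P(cardholder travelling abroad | fraud alert, ¬genuine card theft) ≈ 0.825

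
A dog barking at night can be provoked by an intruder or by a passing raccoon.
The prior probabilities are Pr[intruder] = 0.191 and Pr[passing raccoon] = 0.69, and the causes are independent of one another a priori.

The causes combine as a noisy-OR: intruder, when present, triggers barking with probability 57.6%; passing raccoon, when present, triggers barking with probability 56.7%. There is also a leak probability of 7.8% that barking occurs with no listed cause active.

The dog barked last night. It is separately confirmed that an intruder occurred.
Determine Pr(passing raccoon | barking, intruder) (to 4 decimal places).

Under noisy-OR, P(barking | causes) = 1 − (1−0.078)·∏(1−qᵢ) over the active causes.
P(barking | intruder) = 0.609072·0.31 + 0.830728·0.69 = 0.188812 + 0.573202 = 0.762014
Restricting to configurations with passing raccoon present: 0.830728·0.69 = 0.573202.
So P(passing raccoon | barking, intruder) = 0.573202/0.762014 ≈ 0.7522.

Pr(passing raccoon | barking, intruder) ≈ 0.7522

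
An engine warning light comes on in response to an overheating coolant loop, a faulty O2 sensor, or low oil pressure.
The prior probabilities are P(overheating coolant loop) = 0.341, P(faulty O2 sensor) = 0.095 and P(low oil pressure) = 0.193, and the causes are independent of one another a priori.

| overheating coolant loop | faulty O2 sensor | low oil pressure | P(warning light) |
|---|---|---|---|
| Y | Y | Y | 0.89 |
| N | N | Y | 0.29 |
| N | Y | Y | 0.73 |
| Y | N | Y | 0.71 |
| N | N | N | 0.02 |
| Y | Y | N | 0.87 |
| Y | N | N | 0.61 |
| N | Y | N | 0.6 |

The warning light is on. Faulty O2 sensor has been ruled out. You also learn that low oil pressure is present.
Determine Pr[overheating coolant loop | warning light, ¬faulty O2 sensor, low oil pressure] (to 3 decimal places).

Sum P(warning light|·) weighted by the priors over both values of overheating coolant loop:
  P(warning light | ¬faulty O2 sensor, low oil pressure) = 0.29·0.659 + 0.71·0.341
        = 0.191110 + 0.242110 = 0.433220
The terms with overheating coolant loop present sum to 0.242110, so
  P(overheating coolant loop | warning light, ¬faulty O2 sensor, low oil pressure) = 0.242110 / 0.433220 ≈ 0.559

Pr[overheating coolant loop | warning light, ¬faulty O2 sensor, low oil pressure] ≈ 0.559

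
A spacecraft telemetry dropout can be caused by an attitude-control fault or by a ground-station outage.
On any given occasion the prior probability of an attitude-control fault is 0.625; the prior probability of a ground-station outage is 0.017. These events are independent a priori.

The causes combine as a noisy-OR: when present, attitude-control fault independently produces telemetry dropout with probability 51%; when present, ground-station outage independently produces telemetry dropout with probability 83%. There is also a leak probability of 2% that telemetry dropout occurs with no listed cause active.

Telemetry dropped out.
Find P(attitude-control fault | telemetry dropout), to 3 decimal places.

Under noisy-OR, P(telemetry dropout | causes) = 1 − (1−0.02)·∏(1−qᵢ) over the active causes.
Weight on attitude-control fault=true, given the evidence: 0.319352 + 0.009758 = 0.329110
Denominator P(telemetry dropout): 0.02*0.375*0.983 + 0.8334*0.375*0.017 + 0.5198*0.625*0.983 + 0.918366*0.625*0.017 = 0.341795
Posterior = 0.329110 / 0.341795 ≈ 0.963

P(attitude-control fault | telemetry dropout) ≈ 0.963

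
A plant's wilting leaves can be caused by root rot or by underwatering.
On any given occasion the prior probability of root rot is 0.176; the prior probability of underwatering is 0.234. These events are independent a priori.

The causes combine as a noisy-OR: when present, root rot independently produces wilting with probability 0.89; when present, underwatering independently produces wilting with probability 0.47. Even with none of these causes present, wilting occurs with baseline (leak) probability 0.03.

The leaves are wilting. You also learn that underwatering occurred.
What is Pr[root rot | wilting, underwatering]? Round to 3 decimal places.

Under noisy-OR, P(wilting | causes) = 1 − (1−0.03)·∏(1−qᵢ) over the active causes.
Sum P(wilting|·) weighted by the priors over both values of root rot:
  P(wilting | underwatering) = 0.4859*0.824 + 0.943449*0.176
        = 0.400382 + 0.166047 = 0.566429
The terms with root rot present sum to 0.166047, so
  P(root rot | wilting, underwatering) = 0.166047 / 0.566429 ≈ 0.293

Pr[root rot | wilting, underwatering] ≈ 0.293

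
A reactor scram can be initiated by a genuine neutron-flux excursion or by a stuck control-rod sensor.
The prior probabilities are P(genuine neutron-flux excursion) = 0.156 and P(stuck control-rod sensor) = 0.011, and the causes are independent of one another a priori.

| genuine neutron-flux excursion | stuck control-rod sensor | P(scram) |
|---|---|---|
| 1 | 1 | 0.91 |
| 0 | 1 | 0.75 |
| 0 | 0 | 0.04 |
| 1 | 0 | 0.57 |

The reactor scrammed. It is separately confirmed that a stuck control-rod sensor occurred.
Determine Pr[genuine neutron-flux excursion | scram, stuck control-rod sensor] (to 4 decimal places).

Weight on genuine neutron-flux excursion=true, given the evidence: 0.91·0.156 = 0.141960
Denominator P(scram | stuck control-rod sensor): 0.75·0.844 + 0.91·0.156 = 0.774960
P(genuine neutron-flux excursion | scram, stuck control-rod sensor) = 0.141960/0.774960 ≈ 0.1832

Pr[genuine neutron-flux excursion | scram, stuck control-rod sensor] ≈ 0.1832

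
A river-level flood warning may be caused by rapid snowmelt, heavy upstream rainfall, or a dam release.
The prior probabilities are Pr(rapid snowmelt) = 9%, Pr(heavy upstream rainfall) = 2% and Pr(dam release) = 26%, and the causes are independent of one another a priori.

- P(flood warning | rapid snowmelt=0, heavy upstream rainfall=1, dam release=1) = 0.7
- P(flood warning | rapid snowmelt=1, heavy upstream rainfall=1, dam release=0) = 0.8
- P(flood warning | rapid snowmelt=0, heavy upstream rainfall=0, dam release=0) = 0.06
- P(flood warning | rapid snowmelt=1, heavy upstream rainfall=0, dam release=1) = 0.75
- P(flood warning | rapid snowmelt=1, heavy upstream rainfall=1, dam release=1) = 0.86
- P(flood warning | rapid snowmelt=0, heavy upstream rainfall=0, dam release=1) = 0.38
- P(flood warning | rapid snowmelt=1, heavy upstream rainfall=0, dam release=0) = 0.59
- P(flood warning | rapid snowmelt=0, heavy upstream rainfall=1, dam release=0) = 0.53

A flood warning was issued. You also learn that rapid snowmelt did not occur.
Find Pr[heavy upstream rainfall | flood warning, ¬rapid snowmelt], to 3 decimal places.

For the numerator, keep only heavy upstream rainfall=true terms: 0.007844 + 0.003640 = 0.011484
Denominator P(flood warning | ¬rapid snowmelt): 0.06×0.98×0.74 + 0.38×0.98×0.26 + 0.53×0.02×0.74 + 0.7×0.02×0.26 = 0.151820
P(heavy upstream rainfall | flood warning, ¬rapid snowmelt) = 0.011484/0.151820 ≈ 0.076

Pr[heavy upstream rainfall | flood warning, ¬rapid snowmelt] ≈ 0.076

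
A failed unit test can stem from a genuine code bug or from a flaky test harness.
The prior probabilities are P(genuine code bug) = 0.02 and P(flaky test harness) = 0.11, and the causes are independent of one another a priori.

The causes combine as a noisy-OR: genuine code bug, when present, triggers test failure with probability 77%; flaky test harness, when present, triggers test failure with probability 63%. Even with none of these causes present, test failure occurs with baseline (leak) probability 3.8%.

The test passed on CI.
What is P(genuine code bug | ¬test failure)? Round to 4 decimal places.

P(genuine code bug | ¬test failure) ≈ 0.0047

Under noisy-OR, P(test failure | causes) = 1 − (1−0.038)·∏(1−qᵢ) over the active causes.
P(¬test failure) = 0.962×0.98×0.89 + 0.35594×0.98×0.11 + 0.22126×0.02×0.89 + 0.081866×0.02×0.11 = 0.839056 + 0.038370 + 0.003938 + 0.000180 = 0.881544
Restricting to configurations with genuine code bug present: 0.003938 + 0.000180 = 0.004118.
P(genuine code bug | ¬test failure) = 0.004118 / 0.881544 ≈ 0.0047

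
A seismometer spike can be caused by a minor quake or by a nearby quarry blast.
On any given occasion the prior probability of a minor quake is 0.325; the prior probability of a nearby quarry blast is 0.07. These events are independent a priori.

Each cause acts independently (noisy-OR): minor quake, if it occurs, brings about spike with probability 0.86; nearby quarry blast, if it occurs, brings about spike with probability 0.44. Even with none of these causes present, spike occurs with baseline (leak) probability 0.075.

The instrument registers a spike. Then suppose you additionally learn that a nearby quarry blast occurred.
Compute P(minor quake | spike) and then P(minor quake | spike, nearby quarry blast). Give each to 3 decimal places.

Under noisy-OR, P(spike | causes) = 1 − (1−0.075)·∏(1−qᵢ) over the active causes.
Sum P(spike|·) weighted by the priors over the 4 (minor quake, nearby quarry blast) configurations:
  P(spike) = 0.075·0.675·0.93 + 0.482·0.675·0.07 + 0.8705·0.325·0.93 + 0.92748·0.325·0.07
        = 0.047081 + 0.022775 + 0.263109 + 0.021100 = 0.354065
The terms with minor quake present sum to 0.284209, so
  P(minor quake | spike) = 0.284209 / 0.354065 ≈ 0.803

With the extra evidence:
Enumerate both values of minor quake and weight by the priors:
  P(spike | nearby quarry blast) = 0.482·0.675 + 0.92748·0.325
        = 0.325350 + 0.301431 = 0.626781
Keeping only the minor quake-present terms gives 0.301431, so
  P(minor quake | spike, nearby quarry blast) = 0.301431 / 0.626781 ≈ 0.481
This is intercausal reasoning (explaining away): once nearby quarry blast accounts for the spike, minor quake becomes less likely.

P(minor quake | spike) ≈ 0.803; P(minor quake | spike, nearby quarry blast) ≈ 0.481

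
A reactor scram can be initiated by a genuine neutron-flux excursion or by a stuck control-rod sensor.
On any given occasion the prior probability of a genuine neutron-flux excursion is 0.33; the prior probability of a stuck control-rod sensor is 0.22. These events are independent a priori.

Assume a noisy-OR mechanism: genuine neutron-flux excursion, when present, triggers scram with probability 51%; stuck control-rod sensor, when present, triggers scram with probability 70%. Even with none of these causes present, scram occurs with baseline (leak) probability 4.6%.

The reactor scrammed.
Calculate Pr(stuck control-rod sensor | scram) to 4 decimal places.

Pr(stuck control-rod sensor | scram) ≈ 0.5099

Under noisy-OR, P(scram | causes) = 1 − (1−0.046)·∏(1−qᵢ) over the active causes.
P(scram) = 0.046×0.67×0.78 + 0.7138×0.67×0.22 + 0.53254×0.33×0.78 + 0.859762×0.33×0.22 = 0.024040 + 0.105214 + 0.137076 + 0.062419 = 0.328749
Of this, 0.167633 comes from 0.105214 + 0.062419 (the stuck control-rod sensor=true cases).
So P(stuck control-rod sensor | scram) = 0.167633/0.328749 ≈ 0.5099.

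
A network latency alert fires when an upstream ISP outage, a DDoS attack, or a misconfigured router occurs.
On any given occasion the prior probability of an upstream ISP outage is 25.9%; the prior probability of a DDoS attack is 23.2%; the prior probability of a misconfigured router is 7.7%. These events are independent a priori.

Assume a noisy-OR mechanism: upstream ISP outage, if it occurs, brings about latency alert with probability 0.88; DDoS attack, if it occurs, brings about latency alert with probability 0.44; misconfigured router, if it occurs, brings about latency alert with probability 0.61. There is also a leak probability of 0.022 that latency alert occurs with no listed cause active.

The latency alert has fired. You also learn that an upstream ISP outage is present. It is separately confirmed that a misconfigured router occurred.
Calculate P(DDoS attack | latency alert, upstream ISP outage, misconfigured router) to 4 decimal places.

P(DDoS attack | latency alert, upstream ISP outage, misconfigured router) ≈ 0.2357

Under noisy-OR, P(latency alert | causes) = 1 − (1−0.022)·∏(1−qᵢ) over the active causes.
For the numerator, keep only DDoS attack=true terms: 0.974369·0.232 = 0.226054
Normalizer over all consistent configurations: 0.95423·0.768 + 0.974369·0.232 = 0.958903
Posterior = 0.226054 / 0.958903 ≈ 0.2357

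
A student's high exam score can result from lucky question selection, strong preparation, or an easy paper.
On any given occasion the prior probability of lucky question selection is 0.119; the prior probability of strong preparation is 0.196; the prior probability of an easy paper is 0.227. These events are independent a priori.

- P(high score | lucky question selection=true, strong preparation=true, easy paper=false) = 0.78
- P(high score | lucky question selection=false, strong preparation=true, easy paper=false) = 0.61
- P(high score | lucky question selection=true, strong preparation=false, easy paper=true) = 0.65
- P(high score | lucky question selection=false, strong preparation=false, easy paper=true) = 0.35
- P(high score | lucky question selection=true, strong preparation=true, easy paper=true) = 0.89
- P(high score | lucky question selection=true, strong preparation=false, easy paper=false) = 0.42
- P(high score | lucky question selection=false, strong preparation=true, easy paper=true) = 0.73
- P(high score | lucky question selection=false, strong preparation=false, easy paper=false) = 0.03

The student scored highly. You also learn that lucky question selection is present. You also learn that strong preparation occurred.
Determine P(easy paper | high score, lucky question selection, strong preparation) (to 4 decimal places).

Enumerate both values of easy paper and weight by the priors:
  P(high score | lucky question selection, strong preparation) = 0.78×0.773 + 0.89×0.227
        = 0.602940 + 0.202030 = 0.804970
Configurations with easy paper contribute 0.202030, so
  P(easy paper | high score, lucky question selection, strong preparation) = 0.202030 / 0.804970 ≈ 0.2510

P(easy paper | high score, lucky question selection, strong preparation) ≈ 0.2510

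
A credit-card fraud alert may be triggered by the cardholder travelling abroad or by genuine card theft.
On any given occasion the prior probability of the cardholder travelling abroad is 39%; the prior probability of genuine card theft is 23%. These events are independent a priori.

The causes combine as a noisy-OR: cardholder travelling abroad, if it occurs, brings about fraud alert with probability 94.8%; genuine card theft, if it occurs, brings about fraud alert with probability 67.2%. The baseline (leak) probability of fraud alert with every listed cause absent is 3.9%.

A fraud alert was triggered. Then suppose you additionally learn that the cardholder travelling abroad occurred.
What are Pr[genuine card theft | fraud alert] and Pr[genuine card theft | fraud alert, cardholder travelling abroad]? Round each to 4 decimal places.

Pr[genuine card theft | fraud alert] ≈ 0.3777; Pr[genuine card theft | fraud alert, cardholder travelling abroad] ≈ 0.2362

Under noisy-OR, P(fraud alert | causes) = 1 − (1−0.039)·∏(1−qᵢ) over the active causes.
P(fraud alert) = 0.039·0.61·0.77 + 0.684792·0.61·0.23 + 0.950028·0.39·0.77 + 0.983609·0.39·0.23 = 0.018318 + 0.096076 + 0.285293 + 0.088230 = 0.487917
The genuine card theft-present share is 0.096076 + 0.088230 = 0.184306.
Hence the posterior is 0.184306/0.487917 ≈ 0.3777.

Now also conditioning on cardholder travelling abroad=true:
For the numerator, keep only genuine card theft=true terms: 0.983609*0.23 = 0.226230
The normalizing constant is 0.950028*0.77 + 0.983609*0.23 = 0.957752
P(genuine card theft | fraud alert, cardholder travelling abroad) = 0.226230/0.957752 ≈ 0.2362
This is intercausal reasoning (explaining away): once cardholder travelling abroad accounts for the fraud alert, genuine card theft becomes less likely.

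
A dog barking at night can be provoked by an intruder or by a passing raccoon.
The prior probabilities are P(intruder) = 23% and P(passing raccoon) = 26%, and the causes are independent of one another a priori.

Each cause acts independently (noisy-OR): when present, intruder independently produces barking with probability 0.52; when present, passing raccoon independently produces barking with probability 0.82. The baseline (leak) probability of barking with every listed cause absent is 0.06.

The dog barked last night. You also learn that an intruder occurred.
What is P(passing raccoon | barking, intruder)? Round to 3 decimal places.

Under noisy-OR, P(barking | causes) = 1 − (1−0.06)·∏(1−qᵢ) over the active causes.
Sum P(barking|·) weighted by the priors over both values of passing raccoon:
  P(barking | intruder) = 0.5488*0.74 + 0.918784*0.26
        = 0.406112 + 0.238884 = 0.644996
Configurations with passing raccoon contribute 0.238884, so
  P(passing raccoon | barking, intruder) = 0.238884 / 0.644996 ≈ 0.370

P(passing raccoon | barking, intruder) ≈ 0.370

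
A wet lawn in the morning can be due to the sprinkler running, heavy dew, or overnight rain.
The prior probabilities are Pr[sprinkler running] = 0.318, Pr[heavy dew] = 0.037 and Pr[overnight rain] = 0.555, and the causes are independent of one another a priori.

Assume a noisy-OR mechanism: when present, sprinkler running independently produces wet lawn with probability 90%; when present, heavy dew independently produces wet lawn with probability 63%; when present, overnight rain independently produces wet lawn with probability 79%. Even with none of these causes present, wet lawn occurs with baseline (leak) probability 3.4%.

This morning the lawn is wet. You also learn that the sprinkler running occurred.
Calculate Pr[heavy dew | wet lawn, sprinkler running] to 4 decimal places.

Under noisy-OR, P(wet lawn | causes) = 1 − (1−0.034)·∏(1−qᵢ) over the active causes.
P(wet lawn | sprinkler running) = 0.9034×0.963×0.445 + 0.979714×0.963×0.555 + 0.964258×0.037×0.445 + 0.992494×0.037×0.555 = 0.387139 + 0.523623 + 0.015877 + 0.020381 = 0.947020
Of this, 0.036258 comes from 0.015877 + 0.020381 (the heavy dew=true cases).
So P(heavy dew | wet lawn, sprinkler running) = 0.036258/0.947020 ≈ 0.0383.

Pr[heavy dew | wet lawn, sprinkler running] ≈ 0.0383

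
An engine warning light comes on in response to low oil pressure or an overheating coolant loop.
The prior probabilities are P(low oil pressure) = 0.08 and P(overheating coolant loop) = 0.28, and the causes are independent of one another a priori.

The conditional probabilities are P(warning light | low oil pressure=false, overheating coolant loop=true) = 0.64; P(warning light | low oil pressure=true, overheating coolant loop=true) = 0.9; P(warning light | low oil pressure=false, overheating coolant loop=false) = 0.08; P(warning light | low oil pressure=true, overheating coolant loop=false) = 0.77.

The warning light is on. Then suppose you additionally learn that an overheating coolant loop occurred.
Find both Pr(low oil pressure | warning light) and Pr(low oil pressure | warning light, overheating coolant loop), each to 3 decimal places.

Pr(low oil pressure | warning light) ≈ 0.228; Pr(low oil pressure | warning light, overheating coolant loop) ≈ 0.109

Sum P(warning light|·) weighted by the priors over the 4 (low oil pressure, overheating coolant loop) configurations:
  P(warning light) = 0.08×0.92×0.72 + 0.64×0.92×0.28 + 0.77×0.08×0.72 + 0.9×0.08×0.28
        = 0.052992 + 0.164864 + 0.044352 + 0.020160 = 0.282368
Configurations with low oil pressure contribute 0.064512, so
  P(low oil pressure | warning light) = 0.064512 / 0.282368 ≈ 0.228

Now also conditioning on overheating coolant loop=true:
By total probability over both values of low oil pressure:
  P(warning light | overheating coolant loop) = 0.64×0.92 + 0.9×0.08
        = 0.588800 + 0.072000 = 0.660800
Keeping only the low oil pressure-present terms gives 0.072000, so
  P(low oil pressure | warning light, overheating coolant loop) = 0.072000 / 0.660800 ≈ 0.109
The drop from 0.228 to 0.109 is the explaining-away (discounting) effect.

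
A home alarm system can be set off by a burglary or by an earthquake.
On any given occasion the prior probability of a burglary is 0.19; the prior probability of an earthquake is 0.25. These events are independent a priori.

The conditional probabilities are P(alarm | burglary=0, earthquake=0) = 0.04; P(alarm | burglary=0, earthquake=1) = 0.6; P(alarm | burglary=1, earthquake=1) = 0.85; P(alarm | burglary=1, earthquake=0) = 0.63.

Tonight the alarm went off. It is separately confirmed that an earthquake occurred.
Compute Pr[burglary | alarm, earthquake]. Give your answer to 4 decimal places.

Pr[burglary | alarm, earthquake] ≈ 0.2494

For the numerator, keep only burglary=true terms: 0.85·0.19 = 0.161500
The normalizing constant is 0.6·0.81 + 0.85·0.19 = 0.647500
P(burglary | alarm, earthquake) = 0.161500/0.647500 ≈ 0.2494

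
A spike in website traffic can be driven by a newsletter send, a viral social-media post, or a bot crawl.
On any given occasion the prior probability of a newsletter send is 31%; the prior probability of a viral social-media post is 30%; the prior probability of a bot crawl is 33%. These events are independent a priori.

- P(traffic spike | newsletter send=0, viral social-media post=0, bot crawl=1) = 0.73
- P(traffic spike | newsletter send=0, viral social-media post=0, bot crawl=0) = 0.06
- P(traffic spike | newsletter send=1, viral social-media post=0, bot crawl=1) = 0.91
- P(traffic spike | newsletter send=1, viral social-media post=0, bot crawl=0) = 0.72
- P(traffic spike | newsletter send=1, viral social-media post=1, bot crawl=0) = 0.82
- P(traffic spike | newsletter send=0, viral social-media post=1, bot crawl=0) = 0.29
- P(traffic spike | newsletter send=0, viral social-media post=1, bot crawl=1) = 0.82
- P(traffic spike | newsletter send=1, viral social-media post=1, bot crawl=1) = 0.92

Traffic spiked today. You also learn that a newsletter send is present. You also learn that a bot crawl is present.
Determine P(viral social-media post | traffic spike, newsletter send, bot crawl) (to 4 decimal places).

P(viral social-media post | traffic spike, newsletter send, bot crawl) ≈ 0.3023

Sum P(traffic spike|·) weighted by the priors over both values of viral social-media post:
  P(traffic spike | newsletter send, bot crawl) = 0.91*0.7 + 0.92*0.3
        = 0.637000 + 0.276000 = 0.913000
The terms with viral social-media post present sum to 0.276000, so
  P(viral social-media post | traffic spike, newsletter send, bot crawl) = 0.276000 / 0.913000 ≈ 0.3023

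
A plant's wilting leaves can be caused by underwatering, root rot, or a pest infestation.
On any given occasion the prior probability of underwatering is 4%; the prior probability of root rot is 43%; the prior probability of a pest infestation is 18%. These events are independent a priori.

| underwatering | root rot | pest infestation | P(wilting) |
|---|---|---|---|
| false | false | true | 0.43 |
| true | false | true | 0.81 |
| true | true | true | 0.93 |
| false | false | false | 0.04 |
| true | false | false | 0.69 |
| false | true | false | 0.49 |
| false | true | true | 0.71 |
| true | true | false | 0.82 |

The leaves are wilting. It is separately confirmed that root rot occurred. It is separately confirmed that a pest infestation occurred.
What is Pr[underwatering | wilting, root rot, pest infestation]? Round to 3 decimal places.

Pr[underwatering | wilting, root rot, pest infestation] ≈ 0.052

P(wilting | root rot, pest infestation) = 0.71·0.96 + 0.93·0.04 = 0.681600 + 0.037200 = 0.718800
The underwatering-present share is 0.93·0.04 = 0.037200.
Hence the posterior is 0.037200/0.718800 ≈ 0.052.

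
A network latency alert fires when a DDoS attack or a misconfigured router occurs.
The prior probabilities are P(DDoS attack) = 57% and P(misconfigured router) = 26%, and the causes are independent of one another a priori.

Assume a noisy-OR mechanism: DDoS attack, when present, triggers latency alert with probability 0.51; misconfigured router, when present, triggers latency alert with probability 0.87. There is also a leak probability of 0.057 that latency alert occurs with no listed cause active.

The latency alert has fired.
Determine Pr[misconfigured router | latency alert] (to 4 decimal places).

Pr[misconfigured router | latency alert] ≈ 0.4921

Under noisy-OR, P(latency alert | causes) = 1 − (1−0.057)·∏(1−qᵢ) over the active causes.
Numerator (weight on configurations with misconfigured router): 0.098094 + 0.139298 = 0.237392
The normalizing constant is 0.057×0.43×0.74 + 0.87741×0.43×0.26 + 0.53793×0.57×0.74 + 0.939931×0.57×0.26 = 0.482428
P(misconfigured router | latency alert) = 0.237392/0.482428 ≈ 0.4921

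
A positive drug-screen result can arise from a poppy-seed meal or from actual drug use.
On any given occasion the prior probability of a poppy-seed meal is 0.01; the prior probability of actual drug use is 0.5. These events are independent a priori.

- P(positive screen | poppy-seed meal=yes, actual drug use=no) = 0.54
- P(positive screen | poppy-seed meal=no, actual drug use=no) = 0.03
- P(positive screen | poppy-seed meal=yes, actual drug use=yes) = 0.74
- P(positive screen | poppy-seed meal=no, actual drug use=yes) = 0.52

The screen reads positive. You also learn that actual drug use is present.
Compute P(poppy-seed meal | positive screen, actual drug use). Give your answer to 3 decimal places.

P(poppy-seed meal | positive screen, actual drug use) ≈ 0.014

Numerator (weight on configurations with poppy-seed meal): 0.74×0.01 = 0.007400
The normalizing constant is 0.52×0.99 + 0.74×0.01 = 0.522200
Posterior = 0.007400 / 0.522200 ≈ 0.014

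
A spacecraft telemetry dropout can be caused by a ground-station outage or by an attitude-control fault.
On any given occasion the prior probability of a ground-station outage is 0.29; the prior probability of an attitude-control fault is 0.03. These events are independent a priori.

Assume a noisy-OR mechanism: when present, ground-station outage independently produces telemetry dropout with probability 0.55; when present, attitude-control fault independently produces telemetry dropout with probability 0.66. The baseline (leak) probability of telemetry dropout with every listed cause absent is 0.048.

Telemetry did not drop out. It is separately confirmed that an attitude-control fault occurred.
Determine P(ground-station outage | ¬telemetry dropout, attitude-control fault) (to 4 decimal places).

Under noisy-OR, P(telemetry dropout | causes) = 1 − (1−0.048)·∏(1−qᵢ) over the active causes.
By total probability over both values of ground-station outage:
  P(¬telemetry dropout | attitude-control fault) = 0.32368*0.71 + 0.145656*0.29
        = 0.229813 + 0.042240 = 0.272053
Configurations with ground-station outage contribute 0.042240, so
  P(ground-station outage | ¬telemetry dropout, attitude-control fault) = 0.042240 / 0.272053 ≈ 0.1553

P(ground-station outage | ¬telemetry dropout, attitude-control fault) ≈ 0.1553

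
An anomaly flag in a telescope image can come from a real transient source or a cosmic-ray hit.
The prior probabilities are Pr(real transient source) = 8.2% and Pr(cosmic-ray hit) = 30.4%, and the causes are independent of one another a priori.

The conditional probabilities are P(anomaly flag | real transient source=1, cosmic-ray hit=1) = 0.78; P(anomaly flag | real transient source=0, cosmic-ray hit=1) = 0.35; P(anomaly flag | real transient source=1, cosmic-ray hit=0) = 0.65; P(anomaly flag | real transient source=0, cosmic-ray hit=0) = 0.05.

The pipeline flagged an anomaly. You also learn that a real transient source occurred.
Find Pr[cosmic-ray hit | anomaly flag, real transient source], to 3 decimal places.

Weight on cosmic-ray hit=true, given the evidence: 0.78·0.304 = 0.237120
The normalizing constant is 0.65·0.696 + 0.78·0.304 = 0.689520
P(cosmic-ray hit | anomaly flag, real transient source) = 0.237120/0.689520 ≈ 0.344

Pr[cosmic-ray hit | anomaly flag, real transient source] ≈ 0.344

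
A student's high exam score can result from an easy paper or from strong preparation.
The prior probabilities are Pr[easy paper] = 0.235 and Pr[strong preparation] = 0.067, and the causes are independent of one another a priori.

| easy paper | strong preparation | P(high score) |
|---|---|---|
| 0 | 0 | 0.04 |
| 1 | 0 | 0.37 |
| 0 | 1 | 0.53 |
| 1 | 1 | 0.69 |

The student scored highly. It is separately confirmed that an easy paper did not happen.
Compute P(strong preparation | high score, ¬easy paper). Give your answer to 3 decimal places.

Sum P(high score|·) weighted by the priors over both values of strong preparation:
  P(high score | ¬easy paper) = 0.04·0.933 + 0.53·0.067
        = 0.037320 + 0.035510 = 0.072830
Configurations with strong preparation contribute 0.035510, so
  P(strong preparation | high score, ¬easy paper) = 0.035510 / 0.072830 ≈ 0.488

P(strong preparation | high score, ¬easy paper) ≈ 0.488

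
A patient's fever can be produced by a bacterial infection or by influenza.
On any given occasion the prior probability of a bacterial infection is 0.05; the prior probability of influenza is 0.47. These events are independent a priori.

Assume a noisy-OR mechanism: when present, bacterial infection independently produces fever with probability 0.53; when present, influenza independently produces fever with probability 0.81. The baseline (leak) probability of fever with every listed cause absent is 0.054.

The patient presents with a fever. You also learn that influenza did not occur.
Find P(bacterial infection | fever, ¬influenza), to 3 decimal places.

P(bacterial infection | fever, ¬influenza) ≈ 0.351

Under noisy-OR, P(fever | causes) = 1 − (1−0.054)·∏(1−qᵢ) over the active causes.
P(fever | ¬influenza) = 0.054*0.95 + 0.55538*0.05 = 0.051300 + 0.027769 = 0.079069
The bacterial infection-present share is 0.55538*0.05 = 0.027769.
P(bacterial infection | fever, ¬influenza) = 0.027769 / 0.079069 ≈ 0.351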